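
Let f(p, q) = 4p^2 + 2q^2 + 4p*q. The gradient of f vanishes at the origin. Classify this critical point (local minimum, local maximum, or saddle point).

local minimum

The Hessian at the origin is H = [[8, 4], [4, 4]].
det H = 8·4 − (4)² = 16 > 0 and H[1,1] = 8 > 0, so H is positive definite.
Therefore the origin is a local minimum.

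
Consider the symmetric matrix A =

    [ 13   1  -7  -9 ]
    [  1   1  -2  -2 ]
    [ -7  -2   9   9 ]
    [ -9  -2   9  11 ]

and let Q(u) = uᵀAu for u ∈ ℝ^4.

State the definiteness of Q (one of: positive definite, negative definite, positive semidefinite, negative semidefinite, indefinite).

Leading principal minors: Δ_1 = 13, Δ_2 = 12, Δ_3 = 35, Δ_4 = 50.
All leading principal minors are positive, so by Sylvester's criterion Q is positive definite.

positive definite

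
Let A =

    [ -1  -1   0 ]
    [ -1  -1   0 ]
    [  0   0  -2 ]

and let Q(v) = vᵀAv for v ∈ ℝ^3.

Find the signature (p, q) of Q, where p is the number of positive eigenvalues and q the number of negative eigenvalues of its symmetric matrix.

(0, 2)

Applying the same elementary operations to the rows and columns of A produces a congruent diagonal matrix with entries -1, 0, -2.
Counting signs: 2 negative, 1 zero.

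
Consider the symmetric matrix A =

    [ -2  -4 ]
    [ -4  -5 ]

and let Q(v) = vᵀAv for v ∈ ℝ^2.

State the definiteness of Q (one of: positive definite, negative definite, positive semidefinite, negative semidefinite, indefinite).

indefinite

For the 2×2 matrix [[-2, -4], [-4, -5]]: det = -2·-5 − (-4)² = -6, trace = -7.
det < 0 so the eigenvalues have opposite signs; the form is indefinite.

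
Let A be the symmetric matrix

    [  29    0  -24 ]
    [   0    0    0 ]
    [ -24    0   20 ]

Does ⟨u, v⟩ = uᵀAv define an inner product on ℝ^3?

Applying the same elementary operations to the rows and columns of A produces a congruent diagonal matrix with entries 29, 0, 4/29.
Counting signs: 2 positive, 1 zero.
Hence Q is positive semidefinite.
⟨·,·⟩ is an inner product exactly when A is positive definite.

no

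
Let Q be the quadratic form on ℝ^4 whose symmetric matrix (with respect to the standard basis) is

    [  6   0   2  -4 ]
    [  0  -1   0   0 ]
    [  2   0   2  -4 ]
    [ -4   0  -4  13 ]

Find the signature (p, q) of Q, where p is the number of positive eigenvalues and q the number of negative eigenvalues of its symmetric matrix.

Row-reducing A symmetrically gives the diagonal entries 6, -1, 4/3, 5.
So there are 3 positive, 1 negative pivots.

(3, 1)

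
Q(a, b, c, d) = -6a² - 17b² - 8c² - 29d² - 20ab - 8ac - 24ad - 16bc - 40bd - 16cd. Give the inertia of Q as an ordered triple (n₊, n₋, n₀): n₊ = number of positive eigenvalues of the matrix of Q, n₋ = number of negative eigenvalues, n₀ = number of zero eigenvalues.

Write A = [[-6, -10, -4, -12], [-10, -17, -8, -20], [-4, -8, -8, -8], [-12, -20, -8, -29]].
Congruent diagonalization of A (simultaneous row and column reduction) yields pivots -6, -1/3, 0, -5.
Counting signs: 3 negative, 1 zero.

(0, 3, 1)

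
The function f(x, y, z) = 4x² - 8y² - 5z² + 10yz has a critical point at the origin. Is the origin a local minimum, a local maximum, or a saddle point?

saddle point

The Hessian at the origin is H = [[8, 0, 0], [0, -16, 10], [0, 10, -10]].
Applying the same elementary operations to the rows and columns of H produces a congruent diagonal matrix with entries 8, -16, -15/4.
So there are 1 positive, 2 negative pivots.
H is indefinite, so the origin is a saddle point.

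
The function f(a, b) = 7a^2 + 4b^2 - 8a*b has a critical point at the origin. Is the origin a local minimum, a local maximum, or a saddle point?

local minimum

The Hessian at the origin is H = [[14, -8], [-8, 8]].
det H = 14·8 − (-8)² = 48 > 0 and H[1,1] = 14 > 0, so H is positive definite.
Therefore the origin is a local minimum.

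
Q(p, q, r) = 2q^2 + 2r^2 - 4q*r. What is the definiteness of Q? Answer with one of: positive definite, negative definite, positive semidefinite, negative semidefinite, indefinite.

positive semidefinite

The symmetric matrix is A = [[0, 0, 0], [0, 2, -2], [0, -2, 2]].
Congruent diagonalization of A (simultaneous row and column reduction) yields pivots 0, 2, 0.
That gives 1 positive, 2 zero pivots.
Hence Q is positive semidefinite.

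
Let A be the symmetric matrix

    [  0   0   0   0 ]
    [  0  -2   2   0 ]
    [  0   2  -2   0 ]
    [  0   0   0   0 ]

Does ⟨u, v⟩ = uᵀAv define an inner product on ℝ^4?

no

Row-reducing A symmetrically gives the diagonal entries 0, -2, 0, 0.
That gives 1 negative, 3 zero pivots.
Hence Q is negative semidefinite.
⟨·,·⟩ is an inner product exactly when A is positive definite.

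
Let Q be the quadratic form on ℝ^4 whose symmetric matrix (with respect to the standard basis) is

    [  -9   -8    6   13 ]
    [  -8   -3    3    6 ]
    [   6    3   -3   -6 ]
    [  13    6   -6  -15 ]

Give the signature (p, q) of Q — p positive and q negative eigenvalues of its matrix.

Congruent diagonalization of A (simultaneous row and column reduction) yields pivots -9, 37/9, -12/37, -3.
That gives 1 positive, 3 negative pivots.

(1, 3)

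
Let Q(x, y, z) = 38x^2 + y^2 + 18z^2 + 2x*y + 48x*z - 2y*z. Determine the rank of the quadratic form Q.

The associated matrix is A = [[38, 1, 24], [1, 1, -1], [24, -1, 18]].
Applying the same elementary operations to the rows and columns of A produces a congruent diagonal matrix with entries 38, 37/38, 4/37.
That gives 3 positive pivots.
The rank is the number of nonzero pivots: 3.

3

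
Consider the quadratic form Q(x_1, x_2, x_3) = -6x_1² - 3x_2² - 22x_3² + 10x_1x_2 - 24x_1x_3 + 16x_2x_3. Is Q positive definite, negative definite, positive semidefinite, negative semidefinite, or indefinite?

Write A = [[-6, 5, -12], [5, -3, 8], [-12, 8, -22]].
Congruent diagonalization of A (simultaneous row and column reduction) yields pivots -6, 7/6, -10/7.
That gives 1 positive, 2 negative pivots.
Hence Q is indefinite.

indefinite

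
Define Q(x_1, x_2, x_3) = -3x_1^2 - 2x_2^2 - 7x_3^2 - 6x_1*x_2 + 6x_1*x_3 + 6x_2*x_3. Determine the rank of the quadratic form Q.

3

The symmetric matrix is A = [[-3, -3, 3], [-3, -2, 3], [3, 3, -7]].
Applying the same elementary operations to the rows and columns of A produces a congruent diagonal matrix with entries -3, 1, -4.
Counting signs: 1 positive, 2 negative.
The rank is the number of nonzero pivots: 3.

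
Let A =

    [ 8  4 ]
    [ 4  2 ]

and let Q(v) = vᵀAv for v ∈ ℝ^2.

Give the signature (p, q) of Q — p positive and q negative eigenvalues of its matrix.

(1, 0)

Symmetric row and column elimination reduces A to a congruent diagonal form with pivots 8, 0.
So there are 1 positive, 1 zero pivots.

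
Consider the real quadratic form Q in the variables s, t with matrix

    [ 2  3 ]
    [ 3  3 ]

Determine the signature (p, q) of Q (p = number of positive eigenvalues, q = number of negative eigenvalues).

Applying the same elementary operations to the rows and columns of A produces a congruent diagonal matrix with entries 2, -3/2.
So there are 1 positive, 1 negative pivots.

(1, 1)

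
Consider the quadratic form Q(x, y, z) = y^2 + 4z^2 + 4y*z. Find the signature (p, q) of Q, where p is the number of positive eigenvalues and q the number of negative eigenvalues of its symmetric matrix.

The symmetric matrix is A = [[0, 0, 0], [0, 1, 2], [0, 2, 4]].
Congruent diagonalization of A (simultaneous row and column reduction) yields pivots 0, 1, 0.
That gives 1 positive, 2 zero pivots.

(1, 0)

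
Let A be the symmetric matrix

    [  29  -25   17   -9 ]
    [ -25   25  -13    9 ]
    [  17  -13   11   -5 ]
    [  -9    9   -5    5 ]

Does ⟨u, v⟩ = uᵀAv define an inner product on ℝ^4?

Leading principal minors: Δ_1 = 29, Δ_2 = 100, Δ_3 = 24, Δ_4 = 32.
All leading principal minors are positive, so by Sylvester's criterion Q is positive definite.
⟨·,·⟩ is an inner product exactly when A is positive definite.

yes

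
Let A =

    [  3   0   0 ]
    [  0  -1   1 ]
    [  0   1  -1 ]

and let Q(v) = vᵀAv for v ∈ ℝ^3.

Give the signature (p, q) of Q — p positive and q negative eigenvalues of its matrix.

(1, 1)

Applying the same elementary operations to the rows and columns of A produces a congruent diagonal matrix with entries 3, -1, 0.
So there are 1 positive, 1 negative, 1 zero pivots.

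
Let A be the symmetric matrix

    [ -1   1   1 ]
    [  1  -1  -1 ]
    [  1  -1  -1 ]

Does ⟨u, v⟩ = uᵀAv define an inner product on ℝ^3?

no

Symmetric row and column elimination reduces A to a congruent diagonal form with pivots -1, 0, 0.
That gives 1 negative, 2 zero pivots.
Hence Q is negative semidefinite.
⟨·,·⟩ is an inner product exactly when A is positive definite.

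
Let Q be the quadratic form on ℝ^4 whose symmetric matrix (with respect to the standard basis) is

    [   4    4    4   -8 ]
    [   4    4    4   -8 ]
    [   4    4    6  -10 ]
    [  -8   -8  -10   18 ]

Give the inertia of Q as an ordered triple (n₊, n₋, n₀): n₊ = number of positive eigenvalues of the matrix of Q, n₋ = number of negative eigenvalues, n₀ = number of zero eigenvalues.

Congruent diagonalization of A (simultaneous row and column reduction) yields pivots 4, 0, 2, 0.
That gives 2 positive, 2 zero pivots.

(2, 0, 2)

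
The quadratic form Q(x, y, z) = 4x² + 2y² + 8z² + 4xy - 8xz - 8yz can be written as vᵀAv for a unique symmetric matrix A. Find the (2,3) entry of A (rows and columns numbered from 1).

-4

The coefficient of y·z in Q is -8. For a symmetric A this equals A[2,3] + A[3,2] = 2·A[2,3].
So A[2,3] = -8/2 = -4.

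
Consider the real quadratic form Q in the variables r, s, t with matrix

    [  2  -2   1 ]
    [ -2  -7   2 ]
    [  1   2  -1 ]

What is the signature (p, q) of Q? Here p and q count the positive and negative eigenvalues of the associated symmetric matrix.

(1, 2)

Row-reducing A symmetrically gives the diagonal entries 2, -9, -1/2.
That gives 1 positive, 2 negative pivots.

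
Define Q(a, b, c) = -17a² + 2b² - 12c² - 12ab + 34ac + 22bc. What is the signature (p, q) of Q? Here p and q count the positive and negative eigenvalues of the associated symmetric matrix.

(1, 2)

Write A = [[-17, -6, 17], [-6, 2, 11], [17, 11, -12]].
Congruent diagonalization of A (simultaneous row and column reduction) yields pivots -17, 70/17, -15/14.
Counting signs: 1 positive, 2 negative.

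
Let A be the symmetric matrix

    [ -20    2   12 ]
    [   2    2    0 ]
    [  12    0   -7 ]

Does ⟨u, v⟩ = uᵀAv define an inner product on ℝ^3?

An LDLᵀ factorisation of A has diagonal entries -20, 11/5, -5/11.
So there are 1 positive, 2 negative pivots.
Hence Q is indefinite.
⟨·,·⟩ is an inner product exactly when A is positive definite.

no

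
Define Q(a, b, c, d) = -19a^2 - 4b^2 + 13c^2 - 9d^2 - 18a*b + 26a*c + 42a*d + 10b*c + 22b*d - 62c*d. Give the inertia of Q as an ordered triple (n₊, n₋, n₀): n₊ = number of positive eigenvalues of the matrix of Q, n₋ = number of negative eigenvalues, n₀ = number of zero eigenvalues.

(3, 1, 0)

The symmetric matrix is A = [[-19, -9, 13, 21], [-9, -4, 5, 11], [13, 5, 13, -31], [21, 11, -31, -9]].
An LDLᵀ factorisation of A has diagonal entries -19, 5/19, 84/5, 10/7.
So there are 3 positive, 1 negative pivots.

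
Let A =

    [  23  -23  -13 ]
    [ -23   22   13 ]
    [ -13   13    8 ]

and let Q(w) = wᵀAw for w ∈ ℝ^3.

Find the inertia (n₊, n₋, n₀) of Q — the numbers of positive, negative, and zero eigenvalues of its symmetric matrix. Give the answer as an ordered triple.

Applying the same elementary operations to the rows and columns of A produces a congruent diagonal matrix with entries 23, -1, 15/23.
So there are 2 positive, 1 negative pivots.

(2, 1, 0)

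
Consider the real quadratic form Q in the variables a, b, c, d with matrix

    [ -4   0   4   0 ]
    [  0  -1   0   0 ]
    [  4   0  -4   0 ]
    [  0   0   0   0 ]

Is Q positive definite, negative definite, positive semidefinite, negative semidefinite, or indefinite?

negative semidefinite

Row-reducing A symmetrically gives the diagonal entries -4, -1, 0, 0.
That gives 2 negative, 2 zero pivots.
Hence Q is negative semidefinite.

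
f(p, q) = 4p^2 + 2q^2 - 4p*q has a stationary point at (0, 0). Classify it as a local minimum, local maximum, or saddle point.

local minimum

The Hessian at the origin is H = [[8, -4], [-4, 4]].
det H = 8·4 − (-4)² = 16 > 0 and H[1,1] = 8 > 0, so H is positive definite.
Therefore the origin is a local minimum.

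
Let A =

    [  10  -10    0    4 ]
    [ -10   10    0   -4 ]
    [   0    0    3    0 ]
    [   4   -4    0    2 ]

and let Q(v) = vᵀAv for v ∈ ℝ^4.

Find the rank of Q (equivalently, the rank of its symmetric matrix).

Row-reducing A symmetrically gives the diagonal entries 10, 0, 3, 2/5.
So there are 3 positive, 1 zero pivots.
The rank is the number of nonzero pivots: 3.

3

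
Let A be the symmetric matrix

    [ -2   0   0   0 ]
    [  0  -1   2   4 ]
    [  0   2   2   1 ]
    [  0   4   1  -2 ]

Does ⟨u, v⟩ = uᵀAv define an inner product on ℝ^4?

no

Row-reducing A symmetrically gives the diagonal entries -2, -1, 6, 1/2.
Counting signs: 2 positive, 2 negative.
Hence Q is indefinite.
⟨·,·⟩ is an inner product exactly when A is positive definite.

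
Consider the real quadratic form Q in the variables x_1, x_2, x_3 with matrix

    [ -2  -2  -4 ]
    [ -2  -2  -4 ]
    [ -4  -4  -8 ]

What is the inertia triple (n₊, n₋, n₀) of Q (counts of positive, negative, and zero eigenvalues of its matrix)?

(0, 1, 2)

Congruent diagonalization of A (simultaneous row and column reduction) yields pivots -2, 0, 0.
Counting signs: 1 negative, 2 zero.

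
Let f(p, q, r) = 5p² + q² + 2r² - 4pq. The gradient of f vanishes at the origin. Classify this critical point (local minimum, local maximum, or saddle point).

local minimum

The Hessian at the origin is H = [[10, -4, 0], [-4, 2, 0], [0, 0, 4]].
An LDLᵀ factorisation of H has diagonal entries 10, 2/5, 4.
Counting signs: 3 positive.
H is positive definite, so the origin is a strict local minimum.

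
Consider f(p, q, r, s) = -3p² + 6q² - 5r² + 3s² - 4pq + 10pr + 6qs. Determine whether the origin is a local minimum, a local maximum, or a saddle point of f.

The Hessian at the origin is H = [[-6, -4, 10, 0], [-4, 12, 0, 6], [10, 0, -10, 0], [0, 6, 0, 6]].
Congruent diagonalization of H (simultaneous row and column reduction) yields pivots -6, 44/3, 40/11, 3/2.
That gives 3 positive, 1 negative pivots.
H is indefinite, so the origin is a saddle point.

saddle point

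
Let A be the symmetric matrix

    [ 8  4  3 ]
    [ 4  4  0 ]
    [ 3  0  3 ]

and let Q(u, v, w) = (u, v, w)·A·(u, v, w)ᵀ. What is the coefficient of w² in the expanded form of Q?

3

The coefficient of w² is the diagonal entry A[3,3] = 3.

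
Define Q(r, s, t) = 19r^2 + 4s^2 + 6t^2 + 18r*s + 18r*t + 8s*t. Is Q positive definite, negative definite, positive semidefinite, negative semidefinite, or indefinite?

indefinite

Write A = [[19, 9, 9], [9, 4, 4], [9, 4, 6]].
Symmetric row and column elimination reduces A to a congruent diagonal form with pivots 19, -5/19, 2.
That gives 2 positive, 1 negative pivots.
Hence Q is indefinite.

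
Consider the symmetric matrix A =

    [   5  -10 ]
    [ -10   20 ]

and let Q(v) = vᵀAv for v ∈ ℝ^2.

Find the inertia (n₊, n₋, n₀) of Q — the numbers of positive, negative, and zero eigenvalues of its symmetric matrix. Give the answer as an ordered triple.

Congruent diagonalization of A (simultaneous row and column reduction) yields pivots 5, 0.
That gives 1 positive, 1 zero pivots.

(1, 0, 1)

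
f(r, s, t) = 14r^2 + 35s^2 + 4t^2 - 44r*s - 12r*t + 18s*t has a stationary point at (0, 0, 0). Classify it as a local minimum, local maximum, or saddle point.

local minimum

The Hessian at the origin is H = [[28, -44, -12], [-44, 70, 18], [-12, 18, 8]].
Congruent diagonalization of H (simultaneous row and column reduction) yields pivots 28, 6/7, 2.
So there are 3 positive pivots.
H is positive definite, so the origin is a strict local minimum.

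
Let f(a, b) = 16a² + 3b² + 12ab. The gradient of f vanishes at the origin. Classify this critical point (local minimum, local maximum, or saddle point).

local minimum

The Hessian at the origin is H = [[32, 12], [12, 6]].
det H = 32·6 − (12)² = 48 > 0 and H[1,1] = 32 > 0, so H is positive definite.
Therefore the origin is a local minimum.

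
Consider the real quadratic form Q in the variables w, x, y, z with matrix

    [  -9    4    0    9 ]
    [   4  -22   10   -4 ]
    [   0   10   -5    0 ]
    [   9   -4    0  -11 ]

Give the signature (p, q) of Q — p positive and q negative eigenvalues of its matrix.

(0, 4)

An LDLᵀ factorisation of A has diagonal entries -9, -182/9, -5/91, -2.
That gives 4 negative pivots.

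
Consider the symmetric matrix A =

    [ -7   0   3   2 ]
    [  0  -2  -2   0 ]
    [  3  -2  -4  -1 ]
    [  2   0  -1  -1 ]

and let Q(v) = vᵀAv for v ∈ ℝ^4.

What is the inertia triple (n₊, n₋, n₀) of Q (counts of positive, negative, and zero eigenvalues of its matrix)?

(0, 4, 0)

Symmetric row and column elimination reduces A to a congruent diagonal form with pivots -7, -2, -5/7, -2/5.
Counting signs: 4 negative.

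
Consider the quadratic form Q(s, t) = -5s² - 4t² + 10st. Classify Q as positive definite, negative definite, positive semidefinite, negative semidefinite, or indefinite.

The symmetric matrix is A = [[-5, 5], [5, -4]].
Symmetric row and column elimination reduces A to a congruent diagonal form with pivots -5, 1.
Counting signs: 1 positive, 1 negative.
Hence Q is indefinite.

indefinite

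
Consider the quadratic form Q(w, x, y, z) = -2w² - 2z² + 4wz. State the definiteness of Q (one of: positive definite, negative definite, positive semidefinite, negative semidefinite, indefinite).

The symmetric matrix is A = [[-2, 0, 0, 2], [0, 0, 0, 0], [0, 0, 0, 0], [2, 0, 0, -2]].
Applying the same elementary operations to the rows and columns of A produces a congruent diagonal matrix with entries -2, 0, 0, 0.
Counting signs: 1 negative, 3 zero.
Hence Q is negative semidefinite.

negative semidefinite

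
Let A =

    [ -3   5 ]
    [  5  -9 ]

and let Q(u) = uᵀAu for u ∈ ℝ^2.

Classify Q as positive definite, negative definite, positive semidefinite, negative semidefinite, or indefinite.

negative definite

Symmetric row and column elimination reduces A to a congruent diagonal form with pivots -3, -2/3.
That gives 2 negative pivots.
Hence Q is negative definite.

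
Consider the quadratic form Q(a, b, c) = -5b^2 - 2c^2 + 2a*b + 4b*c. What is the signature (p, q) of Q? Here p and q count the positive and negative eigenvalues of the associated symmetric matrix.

(1, 2)

The symmetric matrix is A = [[0, 1, 0], [1, -5, 2], [0, 2, -2]].
By Sylvester's law of inertia any congruent diagonalization of A has 1 positive, 2 negative and 0 zero entries.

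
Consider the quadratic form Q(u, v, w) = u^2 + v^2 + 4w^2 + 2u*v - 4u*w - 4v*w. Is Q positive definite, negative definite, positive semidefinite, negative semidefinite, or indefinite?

positive semidefinite

Write A = [[1, 1, -2], [1, 1, -2], [-2, -2, 4]].
Applying the same elementary operations to the rows and columns of A produces a congruent diagonal matrix with entries 1, 0, 0.
That gives 1 positive, 2 zero pivots.
Hence Q is positive semidefinite.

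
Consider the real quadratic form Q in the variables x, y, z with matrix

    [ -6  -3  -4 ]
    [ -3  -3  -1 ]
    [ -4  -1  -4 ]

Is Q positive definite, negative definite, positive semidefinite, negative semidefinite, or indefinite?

Row-reducing A symmetrically gives the diagonal entries -6, -3/2, -2/3.
That gives 3 negative pivots.
Hence Q is negative definite.

negative definite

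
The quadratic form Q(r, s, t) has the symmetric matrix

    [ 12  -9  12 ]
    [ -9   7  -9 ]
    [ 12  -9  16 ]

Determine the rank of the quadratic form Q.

3

An LDLᵀ factorisation of A has diagonal entries 12, 1/4, 4.
Counting signs: 3 positive.
The rank is the number of nonzero pivots: 3.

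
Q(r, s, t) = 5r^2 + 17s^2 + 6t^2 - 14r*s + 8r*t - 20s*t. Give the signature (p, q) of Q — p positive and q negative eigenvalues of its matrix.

(3, 0)

Write A = [[5, -7, 4], [-7, 17, -10], [4, -10, 6]].
Applying the same elementary operations to the rows and columns of A produces a congruent diagonal matrix with entries 5, 36/5, 1/9.
So there are 3 positive pivots.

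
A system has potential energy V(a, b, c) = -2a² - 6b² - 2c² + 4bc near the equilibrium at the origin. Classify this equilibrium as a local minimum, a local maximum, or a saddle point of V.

The Hessian at the origin is H = [[-4, 0, 0], [0, -12, 4], [0, 4, -4]].
Congruent diagonalization of H (simultaneous row and column reduction) yields pivots -4, -12, -8/3.
Counting signs: 3 negative.
H is negative definite, so the origin is a strict local maximum.

local maximum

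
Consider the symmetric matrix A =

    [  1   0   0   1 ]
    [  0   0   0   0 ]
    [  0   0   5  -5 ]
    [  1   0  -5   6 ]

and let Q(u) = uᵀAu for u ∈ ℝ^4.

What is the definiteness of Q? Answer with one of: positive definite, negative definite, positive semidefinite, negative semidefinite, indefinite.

Applying the same elementary operations to the rows and columns of A produces a congruent diagonal matrix with entries 1, 0, 5, 0.
Counting signs: 2 positive, 2 zero.
Hence Q is positive semidefinite.

positive semidefinite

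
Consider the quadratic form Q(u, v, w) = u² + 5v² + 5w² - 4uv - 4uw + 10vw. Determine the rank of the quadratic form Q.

The symmetric matrix is A = [[1, -2, -2], [-2, 5, 5], [-2, 5, 5]].
Congruent diagonalization of A (simultaneous row and column reduction) yields pivots 1, 1, 0.
Counting signs: 2 positive, 1 zero.
The rank is the number of nonzero pivots: 2.

2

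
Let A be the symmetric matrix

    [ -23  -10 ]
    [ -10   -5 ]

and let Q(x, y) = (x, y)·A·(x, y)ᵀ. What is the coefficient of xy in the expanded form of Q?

The coefficient of xy is A[1,2] + A[2,1] = 2·(-10) = -20.

-20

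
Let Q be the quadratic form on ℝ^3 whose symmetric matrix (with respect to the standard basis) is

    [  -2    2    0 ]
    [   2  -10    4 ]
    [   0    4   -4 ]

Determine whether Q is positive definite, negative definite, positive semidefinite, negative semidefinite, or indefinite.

Row-reducing A symmetrically gives the diagonal entries -2, -8, -2.
Counting signs: 3 negative.
Hence Q is negative definite.

negative definite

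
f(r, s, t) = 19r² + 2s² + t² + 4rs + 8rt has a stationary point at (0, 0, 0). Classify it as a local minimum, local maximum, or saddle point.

The Hessian at the origin is H = [[38, 4, 8], [4, 4, 0], [8, 0, 2]].
Symmetric row and column elimination reduces H to a congruent diagonal form with pivots 38, 68/19, 2/17.
Counting signs: 3 positive.
H is positive definite, so the origin is a strict local minimum.

local minimum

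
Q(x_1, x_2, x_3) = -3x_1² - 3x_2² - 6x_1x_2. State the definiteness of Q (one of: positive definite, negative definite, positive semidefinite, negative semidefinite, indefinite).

negative semidefinite

The symmetric matrix is A = [[-3, -3, 0], [-3, -3, 0], [0, 0, 0]].
Applying the same elementary operations to the rows and columns of A produces a congruent diagonal matrix with entries -3, 0, 0.
So there are 1 negative, 2 zero pivots.
Hence Q is negative semidefinite.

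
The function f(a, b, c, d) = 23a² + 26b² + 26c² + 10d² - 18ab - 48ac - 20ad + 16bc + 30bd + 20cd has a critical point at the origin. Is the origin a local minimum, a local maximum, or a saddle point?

local minimum

The Hessian at the origin is H = [[46, -18, -48, -20], [-18, 52, 16, 30], [-48, 16, 52, 20], [-20, 30, 20, 20]].
Row-reducing H symmetrically gives the diagonal entries 46, 1034/23, 900/517, 2/9.
Counting signs: 4 positive.
H is positive definite, so the origin is a strict local minimum.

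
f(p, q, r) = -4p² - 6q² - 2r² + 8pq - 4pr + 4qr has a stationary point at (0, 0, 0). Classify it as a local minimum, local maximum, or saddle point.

The Hessian at the origin is H = [[-8, 8, -4], [8, -12, 4], [-4, 4, -4]].
Applying the same elementary operations to the rows and columns of H produces a congruent diagonal matrix with entries -8, -4, -2.
Counting signs: 3 negative.
H is negative definite, so the origin is a strict local maximum.

local maximum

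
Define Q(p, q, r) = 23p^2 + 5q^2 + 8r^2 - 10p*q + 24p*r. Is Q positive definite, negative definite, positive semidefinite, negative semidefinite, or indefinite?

The associated matrix is A = [[23, -5, 12], [-5, 5, 0], [12, 0, 8]].
Applying the same elementary operations to the rows and columns of A produces a congruent diagonal matrix with entries 23, 90/23, 0.
Counting signs: 2 positive, 1 zero.
Hence Q is positive semidefinite.

positive semidefinite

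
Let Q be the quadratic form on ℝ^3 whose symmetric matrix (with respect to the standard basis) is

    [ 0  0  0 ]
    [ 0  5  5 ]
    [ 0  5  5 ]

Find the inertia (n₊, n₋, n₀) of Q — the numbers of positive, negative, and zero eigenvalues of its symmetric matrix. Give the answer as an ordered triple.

Congruent diagonalization of A (simultaneous row and column reduction) yields pivots 0, 5, 0.
So there are 1 positive, 2 zero pivots.

(1, 0, 2)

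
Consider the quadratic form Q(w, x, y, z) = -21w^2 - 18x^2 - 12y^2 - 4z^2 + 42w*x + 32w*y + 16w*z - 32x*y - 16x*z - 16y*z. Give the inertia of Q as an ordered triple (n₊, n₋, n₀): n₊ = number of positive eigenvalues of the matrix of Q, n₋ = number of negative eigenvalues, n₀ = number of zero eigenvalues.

The symmetric matrix is A = [[-21, 21, 16, 8], [21, -18, -16, -8], [16, -16, -12, -8], [8, -8, -8, -4]].
Applying the same elementary operations to the rows and columns of A produces a congruent diagonal matrix with entries -21, 3, 4/21, -20.
So there are 2 positive, 2 negative pivots.

(2, 2, 0)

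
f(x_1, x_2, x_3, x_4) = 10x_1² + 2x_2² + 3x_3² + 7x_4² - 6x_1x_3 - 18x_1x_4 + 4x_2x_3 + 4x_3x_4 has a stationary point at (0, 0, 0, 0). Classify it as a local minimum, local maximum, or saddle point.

saddle point

The Hessian at the origin is H = [[20, 0, -6, -18], [0, 4, 4, 0], [-6, 4, 6, 4], [-18, 0, 4, 14]].
Row-reducing H symmetrically gives the diagonal entries 20, 4, 1/5, -12.
Counting signs: 3 positive, 1 negative.
H is indefinite, so the origin is a saddle point.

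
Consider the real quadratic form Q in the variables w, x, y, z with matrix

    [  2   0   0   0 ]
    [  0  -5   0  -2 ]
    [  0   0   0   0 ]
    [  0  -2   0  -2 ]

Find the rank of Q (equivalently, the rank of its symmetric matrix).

3

Congruent diagonalization of A (simultaneous row and column reduction) yields pivots 2, -5, 0, -6/5.
Counting signs: 1 positive, 2 negative, 1 zero.
The rank is the number of nonzero pivots: 3.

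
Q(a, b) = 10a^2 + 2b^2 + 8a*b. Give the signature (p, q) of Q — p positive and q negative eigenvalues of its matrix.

(2, 0)

Write A = [[10, 4], [4, 2]].
Congruent diagonalization of A (simultaneous row and column reduction) yields pivots 10, 2/5.
That gives 2 positive pivots.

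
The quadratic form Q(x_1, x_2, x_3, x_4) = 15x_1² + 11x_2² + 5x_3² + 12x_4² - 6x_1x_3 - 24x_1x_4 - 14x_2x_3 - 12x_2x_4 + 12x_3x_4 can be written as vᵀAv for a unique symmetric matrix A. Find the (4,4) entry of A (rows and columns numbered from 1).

The coefficient of x_4² in Q is 12, and that is exactly A[4,4].

12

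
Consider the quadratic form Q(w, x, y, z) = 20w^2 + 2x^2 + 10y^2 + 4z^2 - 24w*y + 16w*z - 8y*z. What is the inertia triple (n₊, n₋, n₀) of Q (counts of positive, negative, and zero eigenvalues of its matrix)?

Write A = [[20, 0, -12, 8], [0, 2, 0, 0], [-12, 0, 10, -4], [8, 0, -4, 4]].
Applying the same elementary operations to the rows and columns of A produces a congruent diagonal matrix with entries 20, 2, 14/5, 4/7.
So there are 4 positive pivots.

(4, 0, 0)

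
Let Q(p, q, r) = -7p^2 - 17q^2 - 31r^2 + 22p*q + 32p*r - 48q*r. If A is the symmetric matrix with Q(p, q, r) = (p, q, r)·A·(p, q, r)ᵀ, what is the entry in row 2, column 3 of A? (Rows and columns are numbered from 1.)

-24

The coefficient of q·r in Q is -48. For a symmetric A this equals A[2,3] + A[3,2] = 2·A[2,3].
So A[2,3] = -48/2 = -24.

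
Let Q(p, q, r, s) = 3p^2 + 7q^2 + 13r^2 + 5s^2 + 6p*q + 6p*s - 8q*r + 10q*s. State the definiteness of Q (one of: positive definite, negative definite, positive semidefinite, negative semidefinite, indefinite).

positive definite

The symmetric matrix of Q is A = [[3, 3, 0, 3], [3, 7, -4, 5], [0, -4, 13, 0], [3, 5, 0, 5]].
Leading principal minors: Δ_1 = 3, Δ_2 = 12, Δ_3 = 108, Δ_4 = 60.
All leading principal minors are positive, so by Sylvester's criterion Q is positive definite.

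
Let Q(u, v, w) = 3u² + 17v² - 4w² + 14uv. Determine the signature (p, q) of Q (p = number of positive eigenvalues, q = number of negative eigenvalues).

The associated matrix is A = [[3, 7, 0], [7, 17, 0], [0, 0, -4]].
An LDLᵀ factorisation of A has diagonal entries 3, 2/3, -4.
So there are 2 positive, 1 negative pivots.

(2, 1)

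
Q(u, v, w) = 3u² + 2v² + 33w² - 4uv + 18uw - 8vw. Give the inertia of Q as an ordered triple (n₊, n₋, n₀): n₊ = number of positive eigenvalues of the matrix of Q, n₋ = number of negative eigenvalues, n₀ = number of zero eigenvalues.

(2, 0, 1)

The symmetric matrix is A = [[3, -2, 9], [-2, 2, -4], [9, -4, 33]].
Symmetric row and column elimination reduces A to a congruent diagonal form with pivots 3, 2/3, 0.
Counting signs: 2 positive, 1 zero.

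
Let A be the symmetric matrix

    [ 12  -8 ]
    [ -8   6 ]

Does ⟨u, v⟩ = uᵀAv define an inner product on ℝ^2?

For the 2×2 matrix [[12, -8], [-8, 6]]: det = 12·6 − (-8)² = 8, trace = 18.
det > 0 so both eigenvalues share the sign of the trace; trace = 18 > 0 ⇒ both positive.
⟨·,·⟩ is an inner product exactly when A is positive definite.

yes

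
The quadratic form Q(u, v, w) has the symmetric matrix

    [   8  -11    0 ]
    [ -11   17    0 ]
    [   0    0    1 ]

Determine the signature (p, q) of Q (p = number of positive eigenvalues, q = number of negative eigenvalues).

(3, 0)

Row-reducing A symmetrically gives the diagonal entries 8, 15/8, 1.
That gives 3 positive pivots.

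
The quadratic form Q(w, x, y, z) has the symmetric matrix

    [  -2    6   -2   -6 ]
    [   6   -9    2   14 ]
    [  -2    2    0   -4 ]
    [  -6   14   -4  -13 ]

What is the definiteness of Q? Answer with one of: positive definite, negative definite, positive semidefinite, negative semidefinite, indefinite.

indefinite

An LDLᵀ factorisation of A has diagonal entries -2, 9, 2/9, 3.
So there are 3 positive, 1 negative pivots.
Hence Q is indefinite.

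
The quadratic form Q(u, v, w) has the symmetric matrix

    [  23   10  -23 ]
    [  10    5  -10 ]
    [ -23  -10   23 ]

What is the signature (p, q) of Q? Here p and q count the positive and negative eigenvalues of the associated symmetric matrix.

(2, 0)

Applying the same elementary operations to the rows and columns of A produces a congruent diagonal matrix with entries 23, 15/23, 0.
Counting signs: 2 positive, 1 zero.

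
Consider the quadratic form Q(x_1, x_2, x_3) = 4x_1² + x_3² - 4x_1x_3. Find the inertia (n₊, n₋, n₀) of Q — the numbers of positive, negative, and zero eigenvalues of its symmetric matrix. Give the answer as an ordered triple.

Write A = [[4, 0, -2], [0, 0, 0], [-2, 0, 1]].
Row-reducing A symmetrically gives the diagonal entries 4, 0, 0.
So there are 1 positive, 2 zero pivots.

(1, 0, 2)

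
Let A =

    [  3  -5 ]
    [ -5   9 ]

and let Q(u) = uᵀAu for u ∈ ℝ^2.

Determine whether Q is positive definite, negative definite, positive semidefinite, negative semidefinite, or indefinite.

positive definite

Leading principal minors: Δ_1 = 3, Δ_2 = 2.
All leading principal minors are positive, so by Sylvester's criterion Q is positive definite.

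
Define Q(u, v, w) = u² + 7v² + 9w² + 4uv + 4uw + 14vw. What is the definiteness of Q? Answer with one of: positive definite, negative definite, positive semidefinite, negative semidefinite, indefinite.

The associated matrix is A = [[1, 2, 2], [2, 7, 7], [2, 7, 9]].
An LDLᵀ factorisation of A has diagonal entries 1, 3, 2.
Counting signs: 3 positive.
Hence Q is positive definite.

positive definite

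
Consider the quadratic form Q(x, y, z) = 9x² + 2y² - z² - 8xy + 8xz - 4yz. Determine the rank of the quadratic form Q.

3

Write A = [[9, -4, 4], [-4, 2, -2], [4, -2, -1]].
Applying the same elementary operations to the rows and columns of A produces a congruent diagonal matrix with entries 9, 2/9, -3.
That gives 2 positive, 1 negative pivots.
The rank is the number of nonzero pivots: 3.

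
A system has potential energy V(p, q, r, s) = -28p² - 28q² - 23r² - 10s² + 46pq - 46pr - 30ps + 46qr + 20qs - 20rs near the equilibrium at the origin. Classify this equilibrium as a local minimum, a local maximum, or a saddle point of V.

local maximum

The Hessian at the origin is H = [[-56, 46, -46, -30], [46, -56, 46, 20], [-46, 46, -46, -20], [-30, 20, -20, -20]].
Row-reducing H symmetrically gives the diagonal entries -56, -255/14, -230/51, -30/23.
So there are 4 negative pivots.
H is negative definite, so the origin is a strict local maximum.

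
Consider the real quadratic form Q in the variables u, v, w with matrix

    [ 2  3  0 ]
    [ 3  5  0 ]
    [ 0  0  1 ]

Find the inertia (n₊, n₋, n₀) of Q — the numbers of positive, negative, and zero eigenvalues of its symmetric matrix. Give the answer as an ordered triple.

(3, 0, 0)

Applying the same elementary operations to the rows and columns of A produces a congruent diagonal matrix with entries 2, 1/2, 1.
Counting signs: 3 positive.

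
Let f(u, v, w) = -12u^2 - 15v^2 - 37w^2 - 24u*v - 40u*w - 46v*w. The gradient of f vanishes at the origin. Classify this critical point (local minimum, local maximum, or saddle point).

The Hessian at the origin is H = [[-24, -24, -40], [-24, -30, -46], [-40, -46, -74]].
Applying the same elementary operations to the rows and columns of H produces a congruent diagonal matrix with entries -24, -6, -4/3.
That gives 3 negative pivots.
H is negative definite, so the origin is a strict local maximum.

local maximum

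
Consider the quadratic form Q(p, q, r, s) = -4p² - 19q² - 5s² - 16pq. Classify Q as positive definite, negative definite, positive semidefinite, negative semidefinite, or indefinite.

negative semidefinite

The symmetric matrix is A = [[-4, -8, 0, 0], [-8, -19, 0, 0], [0, 0, 0, 0], [0, 0, 0, -5]].
Congruent diagonalization of A (simultaneous row and column reduction) yields pivots -4, -3, 0, -5.
That gives 3 negative, 1 zero pivots.
Hence Q is negative semidefinite.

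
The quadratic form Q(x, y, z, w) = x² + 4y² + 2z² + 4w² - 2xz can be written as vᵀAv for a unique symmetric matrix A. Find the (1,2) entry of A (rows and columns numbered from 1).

0

The coefficient of x·y in Q is 0. For a symmetric A this equals A[1,2] + A[2,1] = 2·A[1,2].
So A[1,2] = 0/2 = 0.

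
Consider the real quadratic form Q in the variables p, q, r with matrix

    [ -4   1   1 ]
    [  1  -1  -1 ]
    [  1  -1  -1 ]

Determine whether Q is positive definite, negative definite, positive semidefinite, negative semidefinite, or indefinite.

negative semidefinite

Symmetric row and column elimination reduces A to a congruent diagonal form with pivots -4, -3/4, 0.
Counting signs: 2 negative, 1 zero.
Hence Q is negative semidefinite.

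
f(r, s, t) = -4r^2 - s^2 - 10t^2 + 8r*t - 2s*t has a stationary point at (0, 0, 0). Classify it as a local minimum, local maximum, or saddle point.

local maximum

The Hessian at the origin is H = [[-8, 0, 8], [0, -2, -2], [8, -2, -20]].
Row-reducing H symmetrically gives the diagonal entries -8, -2, -10.
So there are 3 negative pivots.
H is negative definite, so the origin is a strict local maximum.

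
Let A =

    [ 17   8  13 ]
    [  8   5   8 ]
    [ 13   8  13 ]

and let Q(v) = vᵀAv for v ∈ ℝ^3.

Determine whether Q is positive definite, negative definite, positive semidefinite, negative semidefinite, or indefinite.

Row-reducing A symmetrically gives the diagonal entries 17, 21/17, 4/21.
Counting signs: 3 positive.
Hence Q is positive definite.

positive definite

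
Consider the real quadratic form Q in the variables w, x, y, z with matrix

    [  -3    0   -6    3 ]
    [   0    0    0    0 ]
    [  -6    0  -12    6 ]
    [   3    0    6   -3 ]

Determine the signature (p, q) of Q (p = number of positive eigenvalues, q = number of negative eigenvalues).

Row-reducing A symmetrically gives the diagonal entries -3, 0, 0, 0.
So there are 1 negative, 3 zero pivots.

(0, 1)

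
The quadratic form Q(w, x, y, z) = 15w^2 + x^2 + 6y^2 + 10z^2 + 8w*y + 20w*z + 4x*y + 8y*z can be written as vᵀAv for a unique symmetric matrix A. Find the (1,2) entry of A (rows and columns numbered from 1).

0

The coefficient of w·x in Q is 0. For a symmetric A this equals A[1,2] + A[2,1] = 2·A[1,2].
So A[1,2] = 0/2 = 0.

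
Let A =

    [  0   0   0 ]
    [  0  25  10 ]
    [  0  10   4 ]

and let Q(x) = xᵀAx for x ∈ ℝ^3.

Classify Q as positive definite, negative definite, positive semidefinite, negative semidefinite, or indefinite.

Symmetric row and column elimination reduces A to a congruent diagonal form with pivots 0, 25, 0.
That gives 1 positive, 2 zero pivots.
Hence Q is positive semidefinite.

positive semidefinite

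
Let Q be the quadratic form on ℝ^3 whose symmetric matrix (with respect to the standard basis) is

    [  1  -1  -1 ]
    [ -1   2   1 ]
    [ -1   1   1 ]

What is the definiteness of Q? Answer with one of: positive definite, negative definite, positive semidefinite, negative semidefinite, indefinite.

positive semidefinite

Row-reducing A symmetrically gives the diagonal entries 1, 1, 0.
Counting signs: 2 positive, 1 zero.
Hence Q is positive semidefinite.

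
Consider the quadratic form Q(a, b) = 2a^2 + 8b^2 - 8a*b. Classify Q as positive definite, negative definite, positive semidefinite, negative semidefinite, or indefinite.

positive semidefinite

The symmetric matrix of Q is [[2, -4], [-4, 8]].
For the 2×2 matrix [[2, -4], [-4, 8]]: det = 2·8 − (-4)² = 0, trace = 10.
det = 0 so one eigenvalue is zero; the form is semidefinite with the sign of the trace.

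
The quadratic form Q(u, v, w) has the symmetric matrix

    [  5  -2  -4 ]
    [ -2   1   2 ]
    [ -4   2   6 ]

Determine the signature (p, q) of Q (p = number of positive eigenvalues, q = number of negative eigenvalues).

(3, 0)

Row-reducing A symmetrically gives the diagonal entries 5, 1/5, 2.
Counting signs: 3 positive.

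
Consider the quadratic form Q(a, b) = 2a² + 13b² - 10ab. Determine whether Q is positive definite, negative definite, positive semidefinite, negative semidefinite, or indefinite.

The symmetric matrix of Q is [[2, -5], [-5, 13]].
For the 2×2 matrix [[2, -5], [-5, 13]]: det = 2·13 − (-5)² = 1, trace = 15.
det > 0 so both eigenvalues share the sign of the trace; trace = 15 > 0 ⇒ both positive.

positive definite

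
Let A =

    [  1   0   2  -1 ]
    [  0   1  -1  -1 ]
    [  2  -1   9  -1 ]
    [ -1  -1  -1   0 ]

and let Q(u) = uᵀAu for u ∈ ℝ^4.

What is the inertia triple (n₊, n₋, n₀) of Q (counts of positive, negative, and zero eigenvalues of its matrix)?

Symmetric row and column elimination reduces A to a congruent diagonal form with pivots 1, 1, 4, -2.
So there are 3 positive, 1 negative pivots.

(3, 1, 0)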